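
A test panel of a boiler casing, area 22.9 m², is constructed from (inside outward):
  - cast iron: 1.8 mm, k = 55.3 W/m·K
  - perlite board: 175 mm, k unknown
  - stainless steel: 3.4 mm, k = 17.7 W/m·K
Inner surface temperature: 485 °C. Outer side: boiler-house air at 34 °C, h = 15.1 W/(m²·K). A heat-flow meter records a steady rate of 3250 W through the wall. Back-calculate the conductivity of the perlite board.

Using the resistance-network approach (series):
R_cast iron = L/(kA) = 0.0018/(55.3×22.9) = 1.421×10^-6 K/W
R_stainless steel = L/(kA) = 0.0034/(17.7×22.9) = 8.388×10^-6 K/W
R_outer film = 1/(h_o·A) = 1/(15.1×22.9) = 0.002892 K/W
Sum of known resistances R_other = 0.002902 K/W
Total R = ΔT/Q = 451/3250 = 0.1388 K/W
R_perlite board = R_total − R_other = 0.1359 K/W
k = L/(R·A) = 0.175/(0.1359×22.9)

k ≈ 0.0562 W/(m·K)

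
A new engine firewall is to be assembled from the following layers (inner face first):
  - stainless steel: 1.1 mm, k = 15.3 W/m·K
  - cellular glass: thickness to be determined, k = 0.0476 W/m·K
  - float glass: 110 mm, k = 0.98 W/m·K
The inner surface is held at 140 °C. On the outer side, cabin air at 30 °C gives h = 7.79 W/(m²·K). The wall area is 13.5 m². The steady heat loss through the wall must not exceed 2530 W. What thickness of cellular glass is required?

Series thermal resistances:
R_stainless steel = L/(kA) = 0.0011/(15.3×13.5) = 5.326×10^-6 K/W
R_float glass = L/(kA) = 0.11/(0.98×13.5) = 0.008314 K/W
R_outer film = 1/(h_o·A) = 1/(7.79×13.5) = 0.009509 K/W
Sum of the known resistances R_other = 0.01783 K/W
Required total resistance R_tot = ΔT/Q_allow = 110/2530 = 0.04348 K/W
R_cellular glass = R_tot − R_other = 0.02565 K/W
L = R·k·A = 0.02565×0.0476×13.5

L ≈ 16.5 mm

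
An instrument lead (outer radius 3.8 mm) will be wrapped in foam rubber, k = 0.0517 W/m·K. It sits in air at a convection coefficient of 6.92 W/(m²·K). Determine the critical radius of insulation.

r_cr ≈ 7.47 mm

For a cylinder r_cr = k/h = 0.0517/6.92
r_cr = 7.47 mm; since the bare radius (3.8 mm) is below r_cr, adding a thin layer of insulation will *increase* heat loss.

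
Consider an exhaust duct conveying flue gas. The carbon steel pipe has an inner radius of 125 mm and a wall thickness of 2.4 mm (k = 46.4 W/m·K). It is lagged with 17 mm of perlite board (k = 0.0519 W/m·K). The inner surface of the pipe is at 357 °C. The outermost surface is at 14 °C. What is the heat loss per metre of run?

Treating each annulus and film as a series resistance:
R_carbon steel pipe wall = ln(127.4/125)/(2π×46.4×1) = 6.523×10^-5 K/W
R_perlite board = ln(144.4/127.4)/(2π×0.0519×1) = 0.3841 K/W
R_total = 0.3842 K/W
Q = ΔT/R_total = 343/0.3842

q′ ≈ 893 W/m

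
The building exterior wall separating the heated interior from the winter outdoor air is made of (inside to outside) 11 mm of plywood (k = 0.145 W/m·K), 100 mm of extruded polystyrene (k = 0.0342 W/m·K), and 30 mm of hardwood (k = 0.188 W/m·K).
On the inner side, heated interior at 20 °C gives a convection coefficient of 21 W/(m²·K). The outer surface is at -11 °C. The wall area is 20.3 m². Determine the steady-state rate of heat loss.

Treating each layer as a thermal resistance in series:
R_inner film = 1/(h_i·A) = 1/(21×20.3) = 0.002346 K/W
R_plywood = L/(kA) = 0.011/(0.145×20.3) = 0.003737 K/W
R_extruded polystyrene = L/(kA) = 0.1/(0.0342×20.3) = 0.144 K/W
R_hardwood = L/(kA) = 0.03/(0.188×20.3) = 0.007861 K/W
R_total = 0.158 K/W
Q = ΔT / R_total = 31 / 0.158

Q ≈ 196 W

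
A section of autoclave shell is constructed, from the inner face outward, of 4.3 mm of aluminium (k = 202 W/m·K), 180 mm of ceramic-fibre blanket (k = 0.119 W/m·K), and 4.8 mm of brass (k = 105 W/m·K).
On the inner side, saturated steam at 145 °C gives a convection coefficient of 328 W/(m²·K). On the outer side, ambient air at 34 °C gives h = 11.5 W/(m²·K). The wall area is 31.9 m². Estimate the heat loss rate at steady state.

Q ≈ 2210 W

Using the resistance-network approach (series):
R_inner film = 1/(h_i·A) = 1/(328×31.9) = 9.557×10^-5 K/W
R_aluminium = L/(kA) = 0.0043/(202×31.9) = 6.673×10^-7 K/W
R_ceramic-fibre blanket = L/(kA) = 0.18/(0.119×31.9) = 0.04742 K/W
R_brass = L/(kA) = 0.0048/(105×31.9) = 1.433×10^-6 K/W
R_outer film = 1/(h_o·A) = 1/(11.5×31.9) = 0.002726 K/W
R_total = 0.05024 K/W
Q = ΔT / R_total = 111 / 0.05024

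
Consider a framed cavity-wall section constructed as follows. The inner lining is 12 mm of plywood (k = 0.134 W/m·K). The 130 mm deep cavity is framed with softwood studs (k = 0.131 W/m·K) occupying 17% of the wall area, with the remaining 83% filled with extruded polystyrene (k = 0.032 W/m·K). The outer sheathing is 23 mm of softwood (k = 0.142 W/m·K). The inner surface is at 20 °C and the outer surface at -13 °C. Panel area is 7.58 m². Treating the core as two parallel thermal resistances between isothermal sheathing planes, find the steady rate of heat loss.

Sheathing layers in series; stud and cavity paths in parallel between them.
R_inner = 0.012/(0.134×7.58) = 0.01181 K/W
R_stud  = 0.13/(0.131×0.17×7.58) = 0.7701 K/W
R_cav   = 0.13/(0.032×0.83×7.58) = 0.6457 K/W
1/R_core = 1/R_stud + 1/R_cav → R_core = 0.3512 K/W
R_outer = 0.023/(0.142×7.58) = 0.02137 K/W
R_total = 0.3844 K/W
Q = ΔT/R_total = 33/0.3844

Q ≈ 85.8 W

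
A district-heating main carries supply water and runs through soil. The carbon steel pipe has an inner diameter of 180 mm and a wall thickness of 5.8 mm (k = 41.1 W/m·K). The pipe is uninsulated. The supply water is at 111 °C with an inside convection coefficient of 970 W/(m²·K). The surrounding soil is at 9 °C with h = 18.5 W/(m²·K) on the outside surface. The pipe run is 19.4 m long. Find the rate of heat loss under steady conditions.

Q ≈ 21500 W

Treating each annulus and film as a series resistance:
R_inner film = 1/(h_i·2πr₁L) = 1/(970×2π×0.09×19.4) = 9.397×10^-5 K/W
R_carbon steel pipe wall = ln(95.8/90)/(2π×41.1×19.4) = 1.247×10^-5 K/W
R_outer film = 1/(h_o·2πr_oL) = 1/(18.5×2π×0.0958×19.4) = 0.004629 K/W
R_total = 0.004735 K/W
Q = ΔT/R_total = 102/0.004735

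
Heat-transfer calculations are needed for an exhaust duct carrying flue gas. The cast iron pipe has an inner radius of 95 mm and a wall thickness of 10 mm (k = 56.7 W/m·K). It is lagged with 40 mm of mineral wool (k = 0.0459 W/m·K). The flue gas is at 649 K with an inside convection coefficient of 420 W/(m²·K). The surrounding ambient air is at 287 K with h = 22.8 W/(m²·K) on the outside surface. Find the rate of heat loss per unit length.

q′ ≈ 309 W/m

Radial resistances (cylindrical: R_cond = ln(r_o/r_i)/(2πkL), R_conv = 1/(h·2πrL)):
R_inner film = 1/(h_i·2πr₁L) = 1/(420×2π×0.095×1) = 0.003989 K/W
R_cast iron pipe wall = ln(105/95)/(2π×56.7×1) = 2.809×10^-4 K/W
R_mineral wool = ln(145/105)/(2π×0.0459×1) = 1.119 K/W
R_outer film = 1/(h_o·2πr_oL) = 1/(22.8×2π×0.145×1) = 0.04814 K/W
R_total = 1.172 K/W
Q = ΔT/R_total = 362/1.172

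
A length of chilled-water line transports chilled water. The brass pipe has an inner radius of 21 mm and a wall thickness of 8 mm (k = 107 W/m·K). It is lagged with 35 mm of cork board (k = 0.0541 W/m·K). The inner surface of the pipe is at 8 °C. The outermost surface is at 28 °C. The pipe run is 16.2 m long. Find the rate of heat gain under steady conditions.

For a radial system each layer contributes R = ln(r_out/r_in)/(2πkL); films add R = 1/(hA).
R_brass pipe wall = ln(29/21)/(2π×107×16.2) = 2.964×10^-5 K/W
R_cork board = ln(64/29)/(2π×0.0541×16.2) = 0.1437 K/W
R_total = 0.1438 K/W
Q = ΔT/R_total = 20/0.1438

Q ≈ 139 W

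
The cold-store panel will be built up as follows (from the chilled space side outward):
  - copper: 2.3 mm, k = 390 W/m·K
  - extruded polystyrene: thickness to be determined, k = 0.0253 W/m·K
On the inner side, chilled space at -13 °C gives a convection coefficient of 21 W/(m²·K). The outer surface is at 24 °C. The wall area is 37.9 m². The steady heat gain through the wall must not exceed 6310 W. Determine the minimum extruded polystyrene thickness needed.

L ≈ 4.42 mm

Treating each layer as a thermal resistance in series:
R_inner film = 1/(h_i·A) = 1/(21×37.9) = 0.001256 K/W
R_copper = L/(kA) = 0.0023/(390×37.9) = 1.556×10^-7 K/W
Sum of the known resistances R_other = 0.001257 K/W
Required total resistance R_tot = ΔT/Q_allow = 37/6310 = 0.005864 K/W
R_extruded polystyrene = R_tot − R_other = 0.004607 K/W
L = R·k·A = 0.004607×0.0253×37.9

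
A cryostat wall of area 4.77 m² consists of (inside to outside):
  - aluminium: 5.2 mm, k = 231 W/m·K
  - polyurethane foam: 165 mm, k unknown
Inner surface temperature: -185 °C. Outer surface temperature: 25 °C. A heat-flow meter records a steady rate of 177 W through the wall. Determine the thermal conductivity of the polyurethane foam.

k ≈ 0.0292 W/(m·K)

Thermal resistances in series:
R_aluminium = L/(kA) = 0.0052/(231×4.77) = 4.719×10^-6 K/W
Sum of known resistances R_other = 4.719×10^-6 K/W
Total R = ΔT/Q = 210/177 = 1.186 K/W
R_polyurethane foam = R_total − R_other = 1.186 K/W
k = L/(R·A) = 0.165/(1.186×4.77)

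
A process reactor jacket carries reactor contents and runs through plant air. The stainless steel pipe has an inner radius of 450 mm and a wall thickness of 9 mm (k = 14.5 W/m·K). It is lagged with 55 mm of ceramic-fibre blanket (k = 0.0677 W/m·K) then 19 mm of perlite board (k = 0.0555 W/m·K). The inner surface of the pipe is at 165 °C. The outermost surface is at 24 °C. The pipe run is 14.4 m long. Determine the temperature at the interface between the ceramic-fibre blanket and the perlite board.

T ≈ 63.6 °C

Radial resistances (cylindrical: R_cond = ln(r_o/r_i)/(2πkL), R_conv = 1/(h·2πrL)):
R_stainless steel pipe wall = ln(459/450)/(2π×14.5×14.4) = 1.509×10^-5 K/W
R_ceramic-fibre blanket = ln(514/459)/(2π×0.0677×14.4) = 0.01848 K/W
R_perlite board = ln(533/514)/(2π×0.0555×14.4) = 0.007229 K/W
R_total = 0.02572 K/W
Q = ΔT/R_total = 141/0.02572
Q = 5480 W
T_interface = T_inner − Q·ΣR(inner→interface) = 165 − 5480×0.01849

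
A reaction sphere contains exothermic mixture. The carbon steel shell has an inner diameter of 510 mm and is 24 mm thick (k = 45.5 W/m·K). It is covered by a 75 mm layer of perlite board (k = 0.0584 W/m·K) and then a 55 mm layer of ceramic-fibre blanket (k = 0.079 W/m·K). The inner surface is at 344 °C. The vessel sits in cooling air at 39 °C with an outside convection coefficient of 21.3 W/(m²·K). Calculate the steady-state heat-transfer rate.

For a spherical shell R = (1/r₁ − 1/r₂)/(4πk); film R = 1/(h·4πr²). In series:
R_carbon steel shell = (1/0.255 − 1/0.279)/(4π×45.5) = 5.9×10^-4 K/W
R_perlite board = (1/0.279 − 1/0.354)/(4π×0.0584) = 1.035 K/W
R_ceramic-fibre blanket = (1/0.354 − 1/0.409)/(4π×0.079) = 0.3826 K/W
R_outer film = 1/(h·4πr_o²) = 1/(21.3×4π×0.409²) = 0.02233 K/W
R_total = 1.44 K/W
Q = ΔT/R_total = 305/1.44

Q ≈ 212 W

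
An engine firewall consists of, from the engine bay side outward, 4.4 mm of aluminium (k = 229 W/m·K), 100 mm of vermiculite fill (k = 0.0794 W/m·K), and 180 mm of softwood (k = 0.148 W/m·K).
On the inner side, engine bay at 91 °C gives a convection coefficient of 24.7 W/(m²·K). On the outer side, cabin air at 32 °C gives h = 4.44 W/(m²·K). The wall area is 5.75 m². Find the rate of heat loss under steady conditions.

Q ≈ 124 W

Treating each layer as a thermal resistance in series:
R_inner film = 1/(h_i·A) = 1/(24.7×5.75) = 0.007041 K/W
R_aluminium = L/(kA) = 0.0044/(229×5.75) = 3.342×10^-6 K/W
R_vermiculite fill = L/(kA) = 0.1/(0.0794×5.75) = 0.219 K/W
R_softwood = L/(kA) = 0.18/(0.148×5.75) = 0.2115 K/W
R_outer film = 1/(h_o·A) = 1/(4.44×5.75) = 0.03917 K/W
R_total = 0.4768 K/W
Q = ΔT / R_total = 59 / 0.4768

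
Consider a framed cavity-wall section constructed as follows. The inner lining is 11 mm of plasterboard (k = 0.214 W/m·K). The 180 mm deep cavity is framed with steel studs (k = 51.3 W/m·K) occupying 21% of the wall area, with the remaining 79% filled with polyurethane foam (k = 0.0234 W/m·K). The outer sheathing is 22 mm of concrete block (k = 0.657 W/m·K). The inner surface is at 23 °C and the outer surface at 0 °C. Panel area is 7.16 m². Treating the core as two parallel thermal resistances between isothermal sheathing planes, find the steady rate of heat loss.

Q ≈ 1620 W

Sheathing layers in series; stud and cavity paths in parallel between them.
R_inner = 0.011/(0.214×7.16) = 0.007179 K/W
R_stud  = 0.18/(51.3×0.21×7.16) = 0.002334 K/W
R_cav   = 0.18/(0.0234×0.79×7.16) = 1.36 K/W
1/R_core = 1/R_stud + 1/R_cav → R_core = 0.00233 K/W
R_outer = 0.022/(0.657×7.16) = 0.004677 K/W
R_total = 0.01419 K/W
Q = ΔT/R_total = 23/0.01419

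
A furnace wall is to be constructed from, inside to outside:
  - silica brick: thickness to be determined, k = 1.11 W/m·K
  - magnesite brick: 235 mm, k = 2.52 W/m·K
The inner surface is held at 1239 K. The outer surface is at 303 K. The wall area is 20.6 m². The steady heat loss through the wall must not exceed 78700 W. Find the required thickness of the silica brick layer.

Using the resistance-network approach (series):
R_magnesite brick = L/(kA) = 0.235/(2.52×20.6) = 0.004527 K/W
Sum of the known resistances R_other = 0.004527 K/W
Required total resistance R_tot = ΔT/Q_allow = 936/78700 = 0.01189 K/W
R_silica brick = R_tot − R_other = 0.007366 K/W
L = R·k·A = 0.007366×1.11×20.6

L ≈ 168 mm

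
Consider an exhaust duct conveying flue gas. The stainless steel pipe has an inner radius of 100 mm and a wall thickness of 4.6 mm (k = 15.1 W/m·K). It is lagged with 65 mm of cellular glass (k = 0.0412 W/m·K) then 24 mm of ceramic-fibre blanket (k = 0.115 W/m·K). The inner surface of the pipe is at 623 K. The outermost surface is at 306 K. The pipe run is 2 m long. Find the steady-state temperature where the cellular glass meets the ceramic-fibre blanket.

T ≈ 334 K

Radial resistances (cylindrical: R_cond = ln(r_o/r_i)/(2πkL), R_conv = 1/(h·2πrL)):
R_stainless steel pipe wall = ln(104.6/100)/(2π×15.1×2) = 2.37×10^-4 K/W
R_cellular glass = ln(169.6/104.6)/(2π×0.0412×2) = 0.9335 K/W
R_ceramic-fibre blanket = ln(193.6/169.6)/(2π×0.115×2) = 0.09158 K/W
R_total = 1.025 K/W
Q = ΔT/R_total = 317/1.025
Q = 309 W
T_interface = T_inner − Q·ΣR(inner→interface) = 623 − 309×0.9337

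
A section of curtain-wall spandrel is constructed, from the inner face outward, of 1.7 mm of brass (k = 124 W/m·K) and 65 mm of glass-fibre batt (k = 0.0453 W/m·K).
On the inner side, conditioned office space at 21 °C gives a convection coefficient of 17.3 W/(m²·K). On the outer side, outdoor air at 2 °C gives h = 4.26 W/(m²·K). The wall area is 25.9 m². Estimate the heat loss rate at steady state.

Thermal resistances in series:
R_inner film = 1/(h_i·A) = 1/(17.3×25.9) = 0.002232 K/W
R_brass = L/(kA) = 0.0017/(124×25.9) = 5.293×10^-7 K/W
R_glass-fibre batt = L/(kA) = 0.065/(0.0453×25.9) = 0.0554 K/W
R_outer film = 1/(h_o·A) = 1/(4.26×25.9) = 0.009063 K/W
R_total = 0.0667 K/W
Q = ΔT / R_total = 19 / 0.0667

Q ≈ 285 W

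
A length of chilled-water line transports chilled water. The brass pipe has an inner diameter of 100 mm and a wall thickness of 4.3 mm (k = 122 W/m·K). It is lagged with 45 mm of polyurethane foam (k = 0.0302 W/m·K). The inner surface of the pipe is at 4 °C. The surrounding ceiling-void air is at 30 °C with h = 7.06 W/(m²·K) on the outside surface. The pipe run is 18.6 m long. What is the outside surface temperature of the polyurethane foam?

T ≈ 28.3 °C

Radial resistances (cylindrical: R_cond = ln(r_o/r_i)/(2πkL), R_conv = 1/(h·2πrL)):
R_brass pipe wall = ln(54.3/50)/(2π×122×18.6) = 5.786×10^-6 K/W
R_polyurethane foam = ln(99.3/54.3)/(2π×0.0302×18.6) = 0.171 K/W
R_outer film = 1/(h_o·2πr_oL) = 1/(7.06×2π×0.0993×18.6) = 0.01221 K/W
R_total = 0.1832 K/W
Q = ΔT/R_total = 26/0.1832
Q = 142 W
T_interface = T_inner + Q·ΣR(inner→interface) = 4 + 142×0.171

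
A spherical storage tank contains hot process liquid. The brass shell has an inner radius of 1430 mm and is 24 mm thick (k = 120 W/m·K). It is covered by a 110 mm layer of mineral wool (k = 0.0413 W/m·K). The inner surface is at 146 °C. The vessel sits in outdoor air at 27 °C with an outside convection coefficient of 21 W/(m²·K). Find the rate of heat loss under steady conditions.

Each spherical layer contributes R = (1/r_i − 1/r_o)/(4πk):
R_brass shell = (1/1.43 − 1/1.454)/(4π×120) = 7.655×10^-6 K/W
R_mineral wool = (1/1.454 − 1/1.564)/(4π×0.0413) = 0.0932 K/W
R_outer film = 1/(h·4πr_o²) = 1/(21×4π×1.564²) = 0.001549 K/W
R_total = 0.09476 K/W
Q = ΔT/R_total = 119/0.09476

Q ≈ 1260 W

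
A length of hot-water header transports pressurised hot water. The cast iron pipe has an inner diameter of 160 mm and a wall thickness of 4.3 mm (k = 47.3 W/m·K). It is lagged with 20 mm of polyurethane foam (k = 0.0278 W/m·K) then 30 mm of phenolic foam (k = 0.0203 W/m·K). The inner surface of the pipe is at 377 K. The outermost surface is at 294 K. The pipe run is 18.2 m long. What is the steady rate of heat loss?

Q ≈ 472 W

Radial resistances (cylindrical: R_cond = ln(r_o/r_i)/(2πkL), R_conv = 1/(h·2πrL)):
R_cast iron pipe wall = ln(84.3/80)/(2π×47.3×18.2) = 9.679×10^-6 K/W
R_polyurethane foam = ln(104.3/84.3)/(2π×0.0278×18.2) = 0.06697 K/W
R_phenolic foam = ln(134.3/104.3)/(2π×0.0203×18.2) = 0.1089 K/W
R_total = 0.1759 K/W
Q = ΔT/R_total = 83/0.1759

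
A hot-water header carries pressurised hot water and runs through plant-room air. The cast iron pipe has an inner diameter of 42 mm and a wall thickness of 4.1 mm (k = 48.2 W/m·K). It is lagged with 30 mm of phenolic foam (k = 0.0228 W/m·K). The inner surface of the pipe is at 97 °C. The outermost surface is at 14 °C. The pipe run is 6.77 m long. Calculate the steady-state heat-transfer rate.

Treating each annulus and film as a series resistance:
R_cast iron pipe wall = ln(25.1/21)/(2π×48.2×6.77) = 8.699×10^-5 K/W
R_phenolic foam = ln(55.1/25.1)/(2π×0.0228×6.77) = 0.8107 K/W
R_total = 0.8108 K/W
Q = ΔT/R_total = 83/0.8108

Q ≈ 102 W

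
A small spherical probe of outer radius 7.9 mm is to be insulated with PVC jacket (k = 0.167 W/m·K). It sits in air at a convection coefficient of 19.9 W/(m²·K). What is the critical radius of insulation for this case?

r_cr ≈ 16.8 mm

For a sphere r_cr = 2k/h = 2×0.167/19.9
r_cr = 16.8 mm; since the bare radius (7.9 mm) is below r_cr, adding a thin layer of insulation will *increase* heat loss.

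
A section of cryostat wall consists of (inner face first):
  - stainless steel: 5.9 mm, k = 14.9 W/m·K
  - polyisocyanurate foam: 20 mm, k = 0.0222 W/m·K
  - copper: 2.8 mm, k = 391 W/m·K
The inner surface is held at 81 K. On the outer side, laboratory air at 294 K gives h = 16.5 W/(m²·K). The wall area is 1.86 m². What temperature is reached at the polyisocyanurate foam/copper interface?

T ≈ 281 K

Treating each layer as a thermal resistance in series:
R_stainless steel = L/(kA) = 0.0059/(14.9×1.86) = 2.129×10^-4 K/W
R_polyisocyanurate foam = L/(kA) = 0.02/(0.0222×1.86) = 0.4844 K/W
R_copper = L/(kA) = 0.0028/(391×1.86) = 3.85×10^-6 K/W
R_outer film = 1/(h_o·A) = 1/(16.5×1.86) = 0.03258 K/W
R_total = 0.5172 K/W;  Q = ΔT/R_total = 213/0.5172 = 411.9 W
T_interface = T_inner + Q·ΣR(inner→interface) = 81 + 412×0.4846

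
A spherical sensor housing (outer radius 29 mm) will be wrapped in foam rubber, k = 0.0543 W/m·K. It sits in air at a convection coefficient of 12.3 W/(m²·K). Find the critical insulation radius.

r_cr ≈ 8.83 mm

For a sphere r_cr = 2k/h = 2×0.0543/12.3
r_cr = 8.83 mm; since the bare radius (29 mm) is above r_cr, any added insulation will reduce heat loss.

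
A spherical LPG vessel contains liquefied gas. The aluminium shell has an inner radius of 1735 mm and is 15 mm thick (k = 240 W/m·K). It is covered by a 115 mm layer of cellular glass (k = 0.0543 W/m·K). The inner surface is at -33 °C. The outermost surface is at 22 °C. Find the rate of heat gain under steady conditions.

Q ≈ 1070 W

Radial (spherical) resistances in series:
R_aluminium shell = (1/1.735 − 1/1.75)/(4π×240) = 1.638×10^-6 K/W
R_cellular glass = (1/1.75 − 1/1.865)/(4π×0.0543) = 0.05164 K/W
R_total = 0.05164 K/W
Q = ΔT/R_total = 55/0.05164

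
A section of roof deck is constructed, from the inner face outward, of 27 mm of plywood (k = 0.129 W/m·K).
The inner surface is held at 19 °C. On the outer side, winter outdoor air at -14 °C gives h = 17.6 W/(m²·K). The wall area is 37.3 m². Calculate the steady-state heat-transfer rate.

Q ≈ 4630 W

Series thermal resistances:
R_plywood = L/(kA) = 0.027/(0.129×37.3) = 0.005611 K/W
R_outer film = 1/(h_o·A) = 1/(17.6×37.3) = 0.001523 K/W
R_total = 0.007135 K/W
Q = ΔT / R_total = 33 / 0.007135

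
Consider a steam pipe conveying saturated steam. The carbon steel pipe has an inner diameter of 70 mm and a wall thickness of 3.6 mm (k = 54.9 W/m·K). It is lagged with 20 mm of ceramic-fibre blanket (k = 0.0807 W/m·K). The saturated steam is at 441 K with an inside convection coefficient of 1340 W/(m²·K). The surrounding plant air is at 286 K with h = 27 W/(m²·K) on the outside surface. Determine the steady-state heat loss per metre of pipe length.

Treating each annulus and film as a series resistance:
R_inner film = 1/(h_i·2πr₁L) = 1/(1340×2π×0.035×1) = 0.003393 K/W
R_carbon steel pipe wall = ln(38.6/35)/(2π×54.9×1) = 2.838×10^-4 K/W
R_ceramic-fibre blanket = ln(58.6/38.6)/(2π×0.0807×1) = 0.8234 K/W
R_outer film = 1/(h_o·2πr_oL) = 1/(27×2π×0.0586×1) = 0.1006 K/W
R_total = 0.9276 K/W
Q = ΔT/R_total = 155/0.9276

q′ ≈ 167 W/m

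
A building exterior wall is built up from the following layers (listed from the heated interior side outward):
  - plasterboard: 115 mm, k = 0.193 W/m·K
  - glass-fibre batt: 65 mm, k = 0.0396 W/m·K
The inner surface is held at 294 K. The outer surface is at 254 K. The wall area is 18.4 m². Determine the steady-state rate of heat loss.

Model the wall as resistances in series:
R_plasterboard = L/(kA) = 0.115/(0.193×18.4) = 0.03238 K/W
R_glass-fibre batt = L/(kA) = 0.065/(0.0396×18.4) = 0.08921 K/W
R_total = 0.1216 K/W
Q = ΔT / R_total = 40 / 0.1216

Q ≈ 329 W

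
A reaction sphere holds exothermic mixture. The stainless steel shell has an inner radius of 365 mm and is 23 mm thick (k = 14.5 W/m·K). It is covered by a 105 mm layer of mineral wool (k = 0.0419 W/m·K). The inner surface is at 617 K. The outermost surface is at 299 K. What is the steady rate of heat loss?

Q ≈ 305 W

Radial (spherical) resistances in series:
R_stainless steel shell = (1/0.365 − 1/0.388)/(4π×14.5) = 8.913×10^-4 K/W
R_mineral wool = (1/0.388 − 1/0.493)/(4π×0.0419) = 1.043 K/W
R_total = 1.043 K/W
Q = ΔT/R_total = 318/1.043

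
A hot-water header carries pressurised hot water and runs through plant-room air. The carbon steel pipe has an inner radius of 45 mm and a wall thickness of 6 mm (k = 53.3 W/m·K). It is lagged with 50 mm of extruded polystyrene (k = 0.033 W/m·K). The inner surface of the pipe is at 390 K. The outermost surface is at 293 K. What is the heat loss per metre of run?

q′ ≈ 29.4 W/m

Radial resistances (cylindrical: R_cond = ln(r_o/r_i)/(2πkL), R_conv = 1/(h·2πrL)):
R_carbon steel pipe wall = ln(51/45)/(2π×53.3×1) = 3.737×10^-4 K/W
R_extruded polystyrene = ln(101/51)/(2π×0.033×1) = 3.295 K/W
R_total = 3.296 K/W
Q = ΔT/R_total = 97/3.296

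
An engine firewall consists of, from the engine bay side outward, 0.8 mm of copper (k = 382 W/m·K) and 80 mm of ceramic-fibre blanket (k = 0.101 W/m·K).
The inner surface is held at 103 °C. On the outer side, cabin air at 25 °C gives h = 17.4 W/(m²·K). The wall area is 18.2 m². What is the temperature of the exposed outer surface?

Treating each layer as a thermal resistance in series:
R_copper = L/(kA) = 0.0008/(382×18.2) = 1.151×10^-7 K/W
R_ceramic-fibre blanket = L/(kA) = 0.08/(0.101×18.2) = 0.04352 K/W
R_outer film = 1/(h_o·A) = 1/(17.4×18.2) = 0.003158 K/W
R_total = 0.04668 K/W;  Q = ΔT/R_total = 78/0.04668 = 1671 W
T_interface = T_inner − Q·ΣR(inner→interface) = 103 − 1670×0.04352

T ≈ 30.3 °C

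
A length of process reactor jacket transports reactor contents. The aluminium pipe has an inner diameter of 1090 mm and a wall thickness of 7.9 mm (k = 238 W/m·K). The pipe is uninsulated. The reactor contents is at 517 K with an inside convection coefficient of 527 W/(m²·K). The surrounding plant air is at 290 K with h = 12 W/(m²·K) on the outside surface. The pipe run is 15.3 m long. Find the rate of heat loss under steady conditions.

For a radial system each layer contributes R = ln(r_out/r_in)/(2πkL); films add R = 1/(hA).
R_inner film = 1/(h_i·2πr₁L) = 1/(527×2π×0.545×15.3) = 3.622×10^-5 K/W
R_aluminium pipe wall = ln(552.9/545)/(2π×238×15.3) = 6.29×10^-7 K/W
R_outer film = 1/(h_o·2πr_oL) = 1/(12×2π×0.5529×15.3) = 0.001568 K/W
R_total = 0.001605 K/W
Q = ΔT/R_total = 227/0.001605

Q ≈ 141000 W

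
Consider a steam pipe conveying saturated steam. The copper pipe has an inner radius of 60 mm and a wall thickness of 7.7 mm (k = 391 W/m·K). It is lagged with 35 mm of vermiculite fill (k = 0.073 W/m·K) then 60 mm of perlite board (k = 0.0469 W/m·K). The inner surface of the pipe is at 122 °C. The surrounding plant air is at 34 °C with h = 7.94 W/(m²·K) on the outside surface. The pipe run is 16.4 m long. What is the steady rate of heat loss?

Radial resistances (cylindrical: R_cond = ln(r_o/r_i)/(2πkL), R_conv = 1/(h·2πrL)):
R_copper pipe wall = ln(67.7/60)/(2π×391×16.4) = 2.997×10^-6 K/W
R_vermiculite fill = ln(102.7/67.7)/(2π×0.073×16.4) = 0.0554 K/W
R_perlite board = ln(162.7/102.7)/(2π×0.0469×16.4) = 0.0952 K/W
R_outer film = 1/(h_o·2πr_oL) = 1/(7.94×2π×0.1627×16.4) = 0.007512 K/W
R_total = 0.1581 K/W
Q = ΔT/R_total = 88/0.1581

Q ≈ 557 W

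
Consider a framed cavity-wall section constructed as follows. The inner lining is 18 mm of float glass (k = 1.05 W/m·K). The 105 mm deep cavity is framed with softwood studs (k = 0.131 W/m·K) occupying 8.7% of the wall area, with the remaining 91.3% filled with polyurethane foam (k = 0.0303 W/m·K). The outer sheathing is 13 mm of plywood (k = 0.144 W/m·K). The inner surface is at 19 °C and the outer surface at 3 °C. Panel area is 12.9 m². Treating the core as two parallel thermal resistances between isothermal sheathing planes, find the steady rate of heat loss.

Q ≈ 73.8 W

Sheathing layers in series; stud and cavity paths in parallel between them.
R_inner = 0.018/(1.05×12.9) = 0.001329 K/W
R_stud  = 0.105/(0.131×0.087×12.9) = 0.7142 K/W
R_cav   = 0.105/(0.0303×0.913×12.9) = 0.2942 K/W
1/R_core = 1/R_stud + 1/R_cav → R_core = 0.2084 K/W
R_outer = 0.013/(0.144×12.9) = 0.006998 K/W
R_total = 0.2167 K/W
Q = ΔT/R_total = 16/0.2167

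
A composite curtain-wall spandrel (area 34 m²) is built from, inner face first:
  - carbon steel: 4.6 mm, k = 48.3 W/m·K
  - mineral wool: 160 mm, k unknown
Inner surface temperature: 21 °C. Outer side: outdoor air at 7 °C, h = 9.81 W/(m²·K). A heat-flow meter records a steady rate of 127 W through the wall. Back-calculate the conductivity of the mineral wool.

k ≈ 0.0439 W/(m·K)

Thermal resistances in series:
R_carbon steel = L/(kA) = 0.0046/(48.3×34) = 2.801×10^-6 K/W
R_outer film = 1/(h_o·A) = 1/(9.81×34) = 0.002998 K/W
Sum of known resistances R_other = 0.003001 K/W
Total R = ΔT/Q = 14/127 = 0.1102 K/W
R_mineral wool = R_total − R_other = 0.1072 K/W
k = L/(R·A) = 0.16/(0.1072×34)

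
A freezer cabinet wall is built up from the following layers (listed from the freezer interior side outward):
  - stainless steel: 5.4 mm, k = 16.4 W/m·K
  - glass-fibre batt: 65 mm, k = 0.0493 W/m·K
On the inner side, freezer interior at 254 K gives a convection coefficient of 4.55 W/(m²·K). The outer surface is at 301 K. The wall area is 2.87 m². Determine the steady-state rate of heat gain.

Using the resistance-network approach (series):
R_inner film = 1/(h_i·A) = 1/(4.55×2.87) = 0.07658 K/W
R_stainless steel = L/(kA) = 0.0054/(16.4×2.87) = 1.147×10^-4 K/W
R_glass-fibre batt = L/(kA) = 0.065/(0.0493×2.87) = 0.4594 K/W
R_total = 0.5361 K/W
Q = ΔT / R_total = 47 / 0.5361

Q ≈ 87.7 W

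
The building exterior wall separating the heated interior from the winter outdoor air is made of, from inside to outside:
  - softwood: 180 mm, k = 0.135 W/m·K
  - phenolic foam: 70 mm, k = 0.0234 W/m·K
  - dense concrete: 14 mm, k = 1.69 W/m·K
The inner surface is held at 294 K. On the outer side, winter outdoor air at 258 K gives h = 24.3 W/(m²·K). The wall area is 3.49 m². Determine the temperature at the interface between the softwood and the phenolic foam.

Using the resistance-network approach (series):
R_softwood = L/(kA) = 0.18/(0.135×3.49) = 0.382 K/W
R_phenolic foam = L/(kA) = 0.07/(0.0234×3.49) = 0.8571 K/W
R_dense concrete = L/(kA) = 0.014/(1.69×3.49) = 0.002374 K/W
R_outer film = 1/(h_o·A) = 1/(24.3×3.49) = 0.01179 K/W
R_total = 1.253 K/W;  Q = ΔT/R_total = 36/1.253 = 28.72 W
T_interface = T_inner − Q·ΣR(inner→interface) = 294 − 28.7×0.382

T ≈ 283 K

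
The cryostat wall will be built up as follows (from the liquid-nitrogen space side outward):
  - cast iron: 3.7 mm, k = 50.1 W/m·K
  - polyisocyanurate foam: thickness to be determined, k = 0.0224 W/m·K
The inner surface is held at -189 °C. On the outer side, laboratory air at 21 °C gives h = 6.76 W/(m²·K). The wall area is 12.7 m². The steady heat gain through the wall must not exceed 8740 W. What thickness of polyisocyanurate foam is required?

L ≈ 3.52 mm

Treating each layer as a thermal resistance in series:
R_cast iron = L/(kA) = 0.0037/(50.1×12.7) = 5.815×10^-6 K/W
R_outer film = 1/(h_o·A) = 1/(6.76×12.7) = 0.01165 K/W
Sum of the known resistances R_other = 0.01165 K/W
Required total resistance R_tot = ΔT/Q_allow = 210/8740 = 0.02403 K/W
R_polyisocyanurate foam = R_tot − R_other = 0.01237 K/W
L = R·k·A = 0.01237×0.0224×12.7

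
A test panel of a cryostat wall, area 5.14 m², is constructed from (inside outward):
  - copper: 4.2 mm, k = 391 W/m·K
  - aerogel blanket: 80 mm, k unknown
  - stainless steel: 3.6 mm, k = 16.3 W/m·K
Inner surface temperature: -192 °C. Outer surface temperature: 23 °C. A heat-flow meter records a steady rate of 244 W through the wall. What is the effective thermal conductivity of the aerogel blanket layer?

Series thermal resistances:
R_copper = L/(kA) = 0.0042/(391×5.14) = 2.09×10^-6 K/W
R_stainless steel = L/(kA) = 0.0036/(16.3×5.14) = 4.297×10^-5 K/W
Sum of known resistances R_other = 4.506×10^-5 K/W
Total R = ΔT/Q = 215/244 = 0.8811 K/W
R_aerogel blanket = R_total − R_other = 0.8811 K/W
k = L/(R·A) = 0.08/(0.8811×5.14)

k ≈ 0.0177 W/(m·K)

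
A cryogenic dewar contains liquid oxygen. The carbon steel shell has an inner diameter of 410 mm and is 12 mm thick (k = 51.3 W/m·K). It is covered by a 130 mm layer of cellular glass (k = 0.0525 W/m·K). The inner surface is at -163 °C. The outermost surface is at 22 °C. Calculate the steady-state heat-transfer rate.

Q ≈ 70.7 W

Spherical conduction: R = (1/r_in − 1/r_out)/(4πk) per layer; series-sum.
R_carbon steel shell = (1/0.205 − 1/0.217)/(4π×51.3) = 4.184×10^-4 K/W
R_cellular glass = (1/0.217 − 1/0.347)/(4π×0.0525) = 2.617 K/W
R_total = 2.617 K/W
Q = ΔT/R_total = 185/2.617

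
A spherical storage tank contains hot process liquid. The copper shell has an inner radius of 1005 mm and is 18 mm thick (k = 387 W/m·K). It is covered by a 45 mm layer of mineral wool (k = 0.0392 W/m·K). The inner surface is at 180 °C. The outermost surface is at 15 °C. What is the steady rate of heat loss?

Spherical conduction: R = (1/r_in − 1/r_out)/(4πk) per layer; series-sum.
R_copper shell = (1/1.005 − 1/1.023)/(4π×387) = 3.6×10^-6 K/W
R_mineral wool = (1/1.023 − 1/1.068)/(4π×0.0392) = 0.08361 K/W
R_total = 0.08362 K/W
Q = ΔT/R_total = 165/0.08362

Q ≈ 1970 W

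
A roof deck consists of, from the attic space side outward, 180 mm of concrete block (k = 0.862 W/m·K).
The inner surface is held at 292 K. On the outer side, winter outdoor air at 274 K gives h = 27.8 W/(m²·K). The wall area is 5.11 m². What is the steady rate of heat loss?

Q ≈ 376 W

Treating each layer as a thermal resistance in series:
R_concrete block = L/(kA) = 0.18/(0.862×5.11) = 0.04086 K/W
R_outer film = 1/(h_o·A) = 1/(27.8×5.11) = 0.007039 K/W
R_total = 0.0479 K/W
Q = ΔT / R_total = 18 / 0.0479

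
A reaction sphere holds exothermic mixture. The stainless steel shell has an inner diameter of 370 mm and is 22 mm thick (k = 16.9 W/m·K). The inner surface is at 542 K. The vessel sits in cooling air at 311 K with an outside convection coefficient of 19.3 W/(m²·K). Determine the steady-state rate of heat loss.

Radial (spherical) resistances in series:
R_stainless steel shell = (1/0.185 − 1/0.207)/(4π×16.9) = 0.002705 K/W
R_outer film = 1/(h·4πr_o²) = 1/(19.3×4π×0.207²) = 0.09623 K/W
R_total = 0.09893 K/W
Q = ΔT/R_total = 231/0.09893

Q ≈ 2330 W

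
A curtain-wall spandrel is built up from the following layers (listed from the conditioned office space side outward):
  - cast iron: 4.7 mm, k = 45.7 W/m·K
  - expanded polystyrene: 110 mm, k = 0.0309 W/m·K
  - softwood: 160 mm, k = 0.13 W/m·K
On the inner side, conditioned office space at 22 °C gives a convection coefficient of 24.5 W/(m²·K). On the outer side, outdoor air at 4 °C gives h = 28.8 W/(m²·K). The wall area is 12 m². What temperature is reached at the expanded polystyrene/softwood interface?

Treating each layer as a thermal resistance in series:
R_inner film = 1/(h_i·A) = 1/(24.5×12) = 0.003401 K/W
R_cast iron = L/(kA) = 0.0047/(45.7×12) = 8.57×10^-6 K/W
R_expanded polystyrene = L/(kA) = 0.11/(0.0309×12) = 0.2967 K/W
R_softwood = L/(kA) = 0.16/(0.13×12) = 0.1026 K/W
R_outer film = 1/(h_o·A) = 1/(28.8×12) = 0.002894 K/W
R_total = 0.4055 K/W;  Q = ΔT/R_total = 18/0.4055 = 44.39 W
T_interface = T_inner − Q·ΣR(inner→interface) = 22 − 44.4×0.3001

T ≈ 8.68 °C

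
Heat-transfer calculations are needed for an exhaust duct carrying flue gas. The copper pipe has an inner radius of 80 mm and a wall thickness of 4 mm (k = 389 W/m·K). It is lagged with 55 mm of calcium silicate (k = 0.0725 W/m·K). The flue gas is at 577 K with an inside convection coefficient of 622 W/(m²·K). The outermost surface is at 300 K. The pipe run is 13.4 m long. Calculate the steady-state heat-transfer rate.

Q ≈ 3350 W

Treating each annulus and film as a series resistance:
R_inner film = 1/(h_i·2πr₁L) = 1/(622×2π×0.08×13.4) = 2.387×10^-4 K/W
R_copper pipe wall = ln(84/80)/(2π×389×13.4) = 1.49×10^-6 K/W
R_calcium silicate = ln(139/84)/(2π×0.0725×13.4) = 0.08251 K/W
R_total = 0.08275 K/W
Q = ΔT/R_total = 277/0.08275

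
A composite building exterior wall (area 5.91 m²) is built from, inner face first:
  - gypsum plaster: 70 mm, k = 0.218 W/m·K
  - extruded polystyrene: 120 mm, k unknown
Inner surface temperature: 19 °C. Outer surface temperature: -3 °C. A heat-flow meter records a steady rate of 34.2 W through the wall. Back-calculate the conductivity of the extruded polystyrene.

Model the wall as resistances in series:
R_gypsum plaster = L/(kA) = 0.07/(0.218×5.91) = 0.05433 K/W
Sum of known resistances R_other = 0.05433 K/W
Total R = ΔT/Q = 22/34.2 = 0.6433 K/W
R_extruded polystyrene = R_total − R_other = 0.5889 K/W
k = L/(R·A) = 0.12/(0.5889×5.91)

k ≈ 0.0345 W/(m·K)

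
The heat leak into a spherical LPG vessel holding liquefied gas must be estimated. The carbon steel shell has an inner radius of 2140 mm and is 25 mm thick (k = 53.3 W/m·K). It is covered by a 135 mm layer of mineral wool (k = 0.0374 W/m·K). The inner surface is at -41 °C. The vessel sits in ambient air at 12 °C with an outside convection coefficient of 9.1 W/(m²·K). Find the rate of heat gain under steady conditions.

For a spherical shell R = (1/r₁ − 1/r₂)/(4πk); film R = 1/(h·4πr²). In series:
R_carbon steel shell = (1/2.14 − 1/2.165)/(4π×53.3) = 8.056×10^-6 K/W
R_mineral wool = (1/2.165 − 1/2.3)/(4π×0.0374) = 0.05769 K/W
R_outer film = 1/(h·4πr_o²) = 1/(9.1×4π×2.3²) = 0.001653 K/W
R_total = 0.05935 K/W
Q = ΔT/R_total = 53/0.05935

Q ≈ 893 W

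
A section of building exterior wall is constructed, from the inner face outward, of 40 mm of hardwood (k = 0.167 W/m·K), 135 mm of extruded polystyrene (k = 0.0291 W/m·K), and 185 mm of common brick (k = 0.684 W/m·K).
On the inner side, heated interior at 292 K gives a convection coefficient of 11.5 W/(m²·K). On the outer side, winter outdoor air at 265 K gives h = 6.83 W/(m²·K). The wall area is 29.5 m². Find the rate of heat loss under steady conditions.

Series thermal resistances:
R_inner film = 1/(h_i·A) = 1/(11.5×29.5) = 0.002948 K/W
R_hardwood = L/(kA) = 0.04/(0.167×29.5) = 0.008119 K/W
R_extruded polystyrene = L/(kA) = 0.135/(0.0291×29.5) = 0.1573 K/W
R_common brick = L/(kA) = 0.185/(0.684×29.5) = 0.009168 K/W
R_outer film = 1/(h_o·A) = 1/(6.83×29.5) = 0.004963 K/W
R_total = 0.1825 K/W
Q = ΔT / R_total = 27 / 0.1825

Q ≈ 148 W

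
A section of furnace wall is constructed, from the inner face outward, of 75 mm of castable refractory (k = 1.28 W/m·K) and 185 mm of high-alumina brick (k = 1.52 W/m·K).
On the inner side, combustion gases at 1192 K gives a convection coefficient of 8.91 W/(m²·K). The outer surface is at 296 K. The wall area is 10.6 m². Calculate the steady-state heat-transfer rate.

Model the wall as resistances in series:
R_inner film = 1/(h_i·A) = 1/(8.91×10.6) = 0.01059 K/W
R_castable refractory = L/(kA) = 0.075/(1.28×10.6) = 0.005528 K/W
R_high-alumina brick = L/(kA) = 0.185/(1.52×10.6) = 0.01148 K/W
R_total = 0.0276 K/W
Q = ΔT / R_total = 896 / 0.0276

Q ≈ 32500 W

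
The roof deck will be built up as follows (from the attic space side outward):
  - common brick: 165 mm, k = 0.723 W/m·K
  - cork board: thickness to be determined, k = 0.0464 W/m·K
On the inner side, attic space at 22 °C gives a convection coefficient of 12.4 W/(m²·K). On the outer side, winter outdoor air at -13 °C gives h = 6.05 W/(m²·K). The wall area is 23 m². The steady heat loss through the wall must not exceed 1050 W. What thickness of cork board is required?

Model the wall as resistances in series:
R_inner film = 1/(h_i·A) = 1/(12.4×23) = 0.003506 K/W
R_common brick = L/(kA) = 0.165/(0.723×23) = 0.009922 K/W
R_outer film = 1/(h_o·A) = 1/(6.05×23) = 0.007186 K/W
Sum of the known resistances R_other = 0.02062 K/W
Required total resistance R_tot = ΔT/Q_allow = 35/1050 = 0.03333 K/W
R_cork board = R_tot − R_other = 0.01272 K/W
L = R·k·A = 0.01272×0.0464×23

L ≈ 13.6 mm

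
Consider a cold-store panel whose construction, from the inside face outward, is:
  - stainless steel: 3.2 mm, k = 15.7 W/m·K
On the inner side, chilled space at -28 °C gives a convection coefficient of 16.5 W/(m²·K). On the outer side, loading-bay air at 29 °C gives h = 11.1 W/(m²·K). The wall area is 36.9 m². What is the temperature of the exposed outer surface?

T ≈ -5.03 °C

Thermal resistances in series:
R_inner film = 1/(h_i·A) = 1/(16.5×36.9) = 0.001642 K/W
R_stainless steel = L/(kA) = 0.0032/(15.7×36.9) = 5.524×10^-6 K/W
R_outer film = 1/(h_o·A) = 1/(11.1×36.9) = 0.002441 K/W
R_total = 0.004089 K/W;  Q = ΔT/R_total = 57/0.004089 = 13940 W
T_interface = T_inner + Q·ΣR(inner→interface) = -28 + 13900×0.001648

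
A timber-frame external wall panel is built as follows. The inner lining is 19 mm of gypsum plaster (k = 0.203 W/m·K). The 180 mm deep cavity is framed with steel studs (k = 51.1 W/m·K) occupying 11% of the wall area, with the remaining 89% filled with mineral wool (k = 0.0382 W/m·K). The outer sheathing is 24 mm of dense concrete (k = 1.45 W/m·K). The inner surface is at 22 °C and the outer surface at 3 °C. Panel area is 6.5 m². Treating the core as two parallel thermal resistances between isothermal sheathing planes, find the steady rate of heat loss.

Sheathing layers in series; stud and cavity paths in parallel between them.
R_inner = 0.019/(0.203×6.5) = 0.0144 K/W
R_stud  = 0.18/(51.1×0.11×6.5) = 0.004927 K/W
R_cav   = 0.18/(0.0382×0.89×6.5) = 0.8145 K/W
1/R_core = 1/R_stud + 1/R_cav → R_core = 0.004897 K/W
R_outer = 0.024/(1.45×6.5) = 0.002546 K/W
R_total = 0.02184 K/W
Q = ΔT/R_total = 19/0.02184

Q ≈ 870 W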